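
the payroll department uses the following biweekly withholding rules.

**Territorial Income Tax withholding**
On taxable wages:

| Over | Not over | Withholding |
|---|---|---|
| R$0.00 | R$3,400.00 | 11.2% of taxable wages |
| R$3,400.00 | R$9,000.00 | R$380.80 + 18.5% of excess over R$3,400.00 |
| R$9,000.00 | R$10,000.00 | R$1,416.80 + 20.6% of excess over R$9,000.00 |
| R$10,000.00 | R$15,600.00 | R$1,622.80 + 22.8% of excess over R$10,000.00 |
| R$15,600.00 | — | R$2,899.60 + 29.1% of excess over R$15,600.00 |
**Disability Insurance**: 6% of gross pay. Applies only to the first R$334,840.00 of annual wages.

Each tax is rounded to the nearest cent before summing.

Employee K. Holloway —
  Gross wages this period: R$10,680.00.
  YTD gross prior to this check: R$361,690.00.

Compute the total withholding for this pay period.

Territorial Income Tax: taxable = R$10,680.00
  R$1,622.80 + 22.8% × (R$10,680.00 − R$10,000.00) = R$1,622.80 + 22.8% × R$680.00 = R$1,777.84
Disability Insurance: YTD R$361,690.00 ≥ cap R$334,840.00 → R$0.00
Total: R$1,777.84 + R$0.00 = R$1,777.84

R$1,777.84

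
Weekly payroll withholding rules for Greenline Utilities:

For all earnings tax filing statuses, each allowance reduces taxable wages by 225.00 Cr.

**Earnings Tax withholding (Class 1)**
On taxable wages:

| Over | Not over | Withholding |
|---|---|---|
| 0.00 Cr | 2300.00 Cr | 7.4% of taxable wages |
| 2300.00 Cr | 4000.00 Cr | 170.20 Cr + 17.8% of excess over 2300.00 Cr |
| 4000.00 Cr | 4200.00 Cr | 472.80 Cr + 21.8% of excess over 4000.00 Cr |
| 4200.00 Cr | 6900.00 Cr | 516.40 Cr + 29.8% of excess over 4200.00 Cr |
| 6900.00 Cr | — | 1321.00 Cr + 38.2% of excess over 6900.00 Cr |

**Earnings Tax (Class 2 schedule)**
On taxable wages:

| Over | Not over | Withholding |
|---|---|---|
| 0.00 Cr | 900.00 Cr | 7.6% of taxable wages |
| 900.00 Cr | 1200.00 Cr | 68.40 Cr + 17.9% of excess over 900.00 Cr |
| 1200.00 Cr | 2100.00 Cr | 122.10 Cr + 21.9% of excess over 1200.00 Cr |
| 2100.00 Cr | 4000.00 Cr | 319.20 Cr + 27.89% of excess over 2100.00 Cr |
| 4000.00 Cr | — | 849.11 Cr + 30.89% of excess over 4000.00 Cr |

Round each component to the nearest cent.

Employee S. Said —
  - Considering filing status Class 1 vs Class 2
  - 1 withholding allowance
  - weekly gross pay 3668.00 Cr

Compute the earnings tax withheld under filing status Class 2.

693.76 Cr

Earnings Tax (Class 2): taxable = 3668.00 Cr − 1×225.00 Cr = 3443.00 Cr
  319.20 Cr + 27.89% × (3443.00 Cr − 2100.00 Cr) = 319.20 Cr + 27.89% × 1343.00 Cr = 693.76 Cr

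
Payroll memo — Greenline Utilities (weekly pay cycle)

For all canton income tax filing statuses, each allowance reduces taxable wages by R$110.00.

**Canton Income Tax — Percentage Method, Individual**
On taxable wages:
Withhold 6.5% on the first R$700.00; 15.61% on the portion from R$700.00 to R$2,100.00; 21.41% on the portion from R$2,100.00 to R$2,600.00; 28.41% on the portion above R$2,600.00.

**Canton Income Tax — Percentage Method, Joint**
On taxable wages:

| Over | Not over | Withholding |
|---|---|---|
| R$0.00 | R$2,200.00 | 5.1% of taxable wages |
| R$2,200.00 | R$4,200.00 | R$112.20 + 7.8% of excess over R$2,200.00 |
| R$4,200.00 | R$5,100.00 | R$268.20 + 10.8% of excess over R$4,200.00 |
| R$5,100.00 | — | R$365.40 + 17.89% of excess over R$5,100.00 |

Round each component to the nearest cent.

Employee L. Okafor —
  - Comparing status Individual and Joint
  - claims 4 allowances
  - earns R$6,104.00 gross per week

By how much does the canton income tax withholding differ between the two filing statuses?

R$775.27

Canton Income Tax (Individual): taxable = R$6,104.00 − 4×R$110.00 = R$5,664.00
  R$371.09 + 28.41% × (R$5,664.00 − R$2,600.00) = R$371.09 + 28.41% × R$3,064.00 = R$1,241.57
Canton Income Tax (Joint): taxable = R$6,104.00 − 4×R$110.00 = R$5,664.00
  R$365.40 + 17.89% × (R$5,664.00 − R$5,100.00) = R$365.40 + 17.89% × R$564.00 = R$466.30
Difference: |R$1,241.57 − R$466.30| = R$775.27 (higher under Individual)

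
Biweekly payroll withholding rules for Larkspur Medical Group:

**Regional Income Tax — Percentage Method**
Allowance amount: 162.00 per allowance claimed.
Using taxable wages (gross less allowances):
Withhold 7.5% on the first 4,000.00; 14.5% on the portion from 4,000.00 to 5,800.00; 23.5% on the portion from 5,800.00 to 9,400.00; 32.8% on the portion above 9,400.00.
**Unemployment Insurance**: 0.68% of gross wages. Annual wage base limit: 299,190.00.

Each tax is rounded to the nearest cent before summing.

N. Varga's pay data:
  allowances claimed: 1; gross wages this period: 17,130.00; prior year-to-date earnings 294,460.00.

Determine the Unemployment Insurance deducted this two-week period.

32.16

Unemployment Insurance: cap 299,190.00 − YTD 294,460.00 = 4,730.00 subject; 0.68% × 4,730.00 = 32.16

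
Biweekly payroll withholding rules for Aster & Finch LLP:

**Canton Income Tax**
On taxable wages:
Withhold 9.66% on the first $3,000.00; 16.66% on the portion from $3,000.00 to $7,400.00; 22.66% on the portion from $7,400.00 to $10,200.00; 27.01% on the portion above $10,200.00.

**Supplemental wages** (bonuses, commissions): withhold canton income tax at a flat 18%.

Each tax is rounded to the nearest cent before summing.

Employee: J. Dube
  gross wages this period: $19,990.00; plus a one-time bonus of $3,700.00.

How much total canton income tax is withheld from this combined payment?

Canton Income Tax: taxable = $19,990.00
  $1,657.32 + 27.01% × ($19,990.00 − $10,200.00) = $1,657.32 + 27.01% × $9,790.00 = $4,301.60
Supplemental (18% flat on bonus): 18% × $3,700.00 = $666.00
Total canton income tax: $4,301.60 + $666.00 = $4,967.60

$4,967.60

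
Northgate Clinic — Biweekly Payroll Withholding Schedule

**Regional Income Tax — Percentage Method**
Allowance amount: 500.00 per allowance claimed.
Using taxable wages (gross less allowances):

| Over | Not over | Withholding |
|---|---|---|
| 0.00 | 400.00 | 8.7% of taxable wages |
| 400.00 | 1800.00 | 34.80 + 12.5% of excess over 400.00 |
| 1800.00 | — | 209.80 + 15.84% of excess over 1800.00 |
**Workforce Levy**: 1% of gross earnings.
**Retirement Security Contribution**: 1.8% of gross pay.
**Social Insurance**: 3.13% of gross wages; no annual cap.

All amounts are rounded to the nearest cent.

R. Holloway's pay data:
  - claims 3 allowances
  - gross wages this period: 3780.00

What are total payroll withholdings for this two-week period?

Regional Income Tax: taxable = 3780.00 − 3×500.00 = 2280.00
  209.80 + 15.84% × (2280.00 − 1800.00) = 209.80 + 15.84% × 480.00 = 285.83
Workforce Levy: 1% × 3780.00 = 37.80
Retirement Security Contribution: 1.8% × 3780.00 = 68.04
Social Insurance: 3.13% × 3780.00 = 118.31
Total: 285.83 + 37.80 + 68.04 + 118.31 = 509.98

509.98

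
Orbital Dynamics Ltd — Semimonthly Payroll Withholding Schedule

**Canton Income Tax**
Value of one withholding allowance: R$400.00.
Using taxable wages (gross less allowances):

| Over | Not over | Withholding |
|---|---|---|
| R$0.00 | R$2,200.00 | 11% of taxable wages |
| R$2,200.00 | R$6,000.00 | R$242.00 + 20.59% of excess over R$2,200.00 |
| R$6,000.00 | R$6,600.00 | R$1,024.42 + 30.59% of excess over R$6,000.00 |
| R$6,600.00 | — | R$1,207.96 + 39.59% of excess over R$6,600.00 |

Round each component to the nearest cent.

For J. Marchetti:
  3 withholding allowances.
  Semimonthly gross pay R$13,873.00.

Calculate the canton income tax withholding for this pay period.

R$3,612.26

Canton Income Tax: taxable = R$13,873.00 − 3×R$400.00 = R$12,673.00
  R$1,207.96 + 39.59% × (R$12,673.00 − R$6,600.00) = R$1,207.96 + 39.59% × R$6,073.00 = R$3,612.26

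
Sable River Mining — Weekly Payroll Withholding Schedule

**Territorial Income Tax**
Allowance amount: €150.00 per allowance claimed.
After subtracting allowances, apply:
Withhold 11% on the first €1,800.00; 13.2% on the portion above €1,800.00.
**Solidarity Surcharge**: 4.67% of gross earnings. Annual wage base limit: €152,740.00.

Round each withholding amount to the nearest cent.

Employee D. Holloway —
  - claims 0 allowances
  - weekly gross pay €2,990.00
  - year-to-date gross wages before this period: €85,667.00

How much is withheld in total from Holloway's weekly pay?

Territorial Income Tax: taxable = €2,990.00
  €198.00 + 13.2% × (€2,990.00 − €1,800.00) = €198.00 + 13.2% × €1,190.00 = €355.08
Solidarity Surcharge: 4.67% × €2,990.00 = €139.63
Total: €355.08 + €139.63 = €494.71

€494.71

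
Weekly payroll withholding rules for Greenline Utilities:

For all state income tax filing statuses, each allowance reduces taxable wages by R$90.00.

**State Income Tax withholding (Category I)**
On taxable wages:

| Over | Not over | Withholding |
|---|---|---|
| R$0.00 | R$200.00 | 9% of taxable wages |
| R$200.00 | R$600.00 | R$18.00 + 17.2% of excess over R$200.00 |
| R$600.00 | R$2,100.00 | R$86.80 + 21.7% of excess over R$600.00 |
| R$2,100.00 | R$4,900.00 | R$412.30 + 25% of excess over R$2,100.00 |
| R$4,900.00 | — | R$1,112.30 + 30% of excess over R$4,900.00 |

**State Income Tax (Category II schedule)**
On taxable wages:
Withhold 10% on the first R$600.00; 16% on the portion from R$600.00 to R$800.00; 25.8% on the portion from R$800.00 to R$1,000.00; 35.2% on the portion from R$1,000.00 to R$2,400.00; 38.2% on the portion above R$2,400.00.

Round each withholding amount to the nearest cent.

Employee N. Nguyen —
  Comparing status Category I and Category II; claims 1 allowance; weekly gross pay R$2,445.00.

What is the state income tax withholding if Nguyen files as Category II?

R$620.56

State Income Tax (Category II): taxable = R$2,445.00 − 1×R$90.00 = R$2,355.00
  R$143.60 + 35.2% × (R$2,355.00 − R$1,000.00) = R$143.60 + 35.2% × R$1,355.00 = R$620.56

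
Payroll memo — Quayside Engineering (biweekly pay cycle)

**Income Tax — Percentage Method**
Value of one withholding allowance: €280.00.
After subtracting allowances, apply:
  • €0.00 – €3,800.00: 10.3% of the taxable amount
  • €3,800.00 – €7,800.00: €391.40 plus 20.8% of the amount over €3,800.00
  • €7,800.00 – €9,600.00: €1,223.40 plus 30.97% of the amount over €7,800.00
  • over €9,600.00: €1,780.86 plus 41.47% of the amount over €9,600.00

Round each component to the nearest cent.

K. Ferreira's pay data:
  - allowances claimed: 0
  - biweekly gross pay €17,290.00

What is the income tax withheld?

€4,969.90

Income Tax: taxable = €17,290.00
  €1,780.86 + 41.47% × (€17,290.00 − €9,600.00) = €1,780.86 + 41.47% × €7,690.00 = €4,969.90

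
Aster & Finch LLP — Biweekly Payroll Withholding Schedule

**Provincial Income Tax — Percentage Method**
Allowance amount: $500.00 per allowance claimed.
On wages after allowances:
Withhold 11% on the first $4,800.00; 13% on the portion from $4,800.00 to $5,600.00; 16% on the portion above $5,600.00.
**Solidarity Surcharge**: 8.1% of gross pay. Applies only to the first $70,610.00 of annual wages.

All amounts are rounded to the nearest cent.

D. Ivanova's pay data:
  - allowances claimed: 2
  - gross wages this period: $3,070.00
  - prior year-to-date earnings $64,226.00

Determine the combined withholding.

$476.37

Provincial Income Tax: taxable = $3,070.00 − 2×$500.00 = $2,070.00
  11% × $2,070.00 = $227.70
Solidarity Surcharge: 8.1% × $3,070.00 = $248.67
Total: $227.70 + $248.67 = $476.37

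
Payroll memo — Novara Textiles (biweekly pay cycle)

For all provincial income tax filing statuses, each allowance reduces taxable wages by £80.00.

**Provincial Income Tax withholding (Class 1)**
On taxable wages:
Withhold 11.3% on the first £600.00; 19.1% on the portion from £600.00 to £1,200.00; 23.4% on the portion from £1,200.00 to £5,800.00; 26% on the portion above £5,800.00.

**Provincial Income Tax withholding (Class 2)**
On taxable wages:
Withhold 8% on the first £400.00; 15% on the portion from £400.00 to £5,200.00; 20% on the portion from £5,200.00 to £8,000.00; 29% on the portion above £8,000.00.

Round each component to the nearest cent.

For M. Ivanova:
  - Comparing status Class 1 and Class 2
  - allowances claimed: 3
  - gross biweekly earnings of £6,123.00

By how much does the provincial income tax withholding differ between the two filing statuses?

£391.78

Provincial Income Tax (Class 1): taxable = £6,123.00 − 3×£80.00 = £5,883.00
  £1,258.80 + 26% × (£5,883.00 − £5,800.00) = £1,258.80 + 26% × £83.00 = £1,280.38
Provincial Income Tax (Class 2): taxable = £6,123.00 − 3×£80.00 = £5,883.00
  £752.00 + 20% × (£5,883.00 − £5,200.00) = £752.00 + 20% × £683.00 = £888.60
Difference: |£1,280.38 − £888.60| = £391.78 (higher under Class 1)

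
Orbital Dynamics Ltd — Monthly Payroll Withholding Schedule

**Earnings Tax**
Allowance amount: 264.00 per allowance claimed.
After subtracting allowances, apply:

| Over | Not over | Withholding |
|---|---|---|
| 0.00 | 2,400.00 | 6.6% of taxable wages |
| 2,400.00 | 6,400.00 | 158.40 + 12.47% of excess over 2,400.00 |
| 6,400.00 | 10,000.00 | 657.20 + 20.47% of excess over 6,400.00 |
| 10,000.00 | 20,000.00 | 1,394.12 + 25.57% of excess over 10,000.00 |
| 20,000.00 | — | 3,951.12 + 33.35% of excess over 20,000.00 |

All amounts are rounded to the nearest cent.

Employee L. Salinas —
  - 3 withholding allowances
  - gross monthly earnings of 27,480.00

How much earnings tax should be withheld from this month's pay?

Earnings Tax: taxable = 27,480.00 − 3×264.00 = 26,688.00
  3,951.12 + 33.35% × (26,688.00 − 20,000.00) = 3,951.12 + 33.35% × 6,688.00 = 6,181.57

6,181.57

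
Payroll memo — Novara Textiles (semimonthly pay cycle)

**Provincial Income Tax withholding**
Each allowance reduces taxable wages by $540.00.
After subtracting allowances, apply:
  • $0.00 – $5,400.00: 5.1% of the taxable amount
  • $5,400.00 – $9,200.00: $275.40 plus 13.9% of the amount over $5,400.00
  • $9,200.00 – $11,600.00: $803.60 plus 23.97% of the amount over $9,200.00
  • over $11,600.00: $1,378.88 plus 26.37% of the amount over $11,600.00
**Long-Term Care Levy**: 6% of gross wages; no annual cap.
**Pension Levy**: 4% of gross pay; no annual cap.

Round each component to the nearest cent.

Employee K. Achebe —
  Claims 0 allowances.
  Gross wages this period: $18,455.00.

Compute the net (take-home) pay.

$13,422.96

Provincial Income Tax: taxable = $18,455.00
  $1,378.88 + 26.37% × ($18,455.00 − $11,600.00) = $1,378.88 + 26.37% × $6,855.00 = $3,186.54
Long-Term Care Levy: 6% × $18,455.00 = $1,107.30
Pension Levy: 4% × $18,455.00 = $738.20
Total withheld: $3,186.54 + $1,107.30 + $738.20 = $5,032.04
Net pay: $18,455.00 − $5,032.04 = $13,422.96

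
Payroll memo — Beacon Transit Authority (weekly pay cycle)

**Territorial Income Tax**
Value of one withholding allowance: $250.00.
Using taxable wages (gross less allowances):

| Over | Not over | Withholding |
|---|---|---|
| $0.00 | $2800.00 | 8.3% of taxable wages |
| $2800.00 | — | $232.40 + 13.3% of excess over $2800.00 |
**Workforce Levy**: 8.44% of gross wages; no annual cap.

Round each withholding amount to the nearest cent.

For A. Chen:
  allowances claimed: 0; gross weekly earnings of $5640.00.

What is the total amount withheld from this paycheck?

Territorial Income Tax: taxable = $5640.00
  $232.40 + 13.3% × ($5640.00 − $2800.00) = $232.40 + 13.3% × $2840.00 = $610.12
Workforce Levy: 8.44% × $5640.00 = $476.02
Total: $610.12 + $476.02 = $1086.14

$1086.14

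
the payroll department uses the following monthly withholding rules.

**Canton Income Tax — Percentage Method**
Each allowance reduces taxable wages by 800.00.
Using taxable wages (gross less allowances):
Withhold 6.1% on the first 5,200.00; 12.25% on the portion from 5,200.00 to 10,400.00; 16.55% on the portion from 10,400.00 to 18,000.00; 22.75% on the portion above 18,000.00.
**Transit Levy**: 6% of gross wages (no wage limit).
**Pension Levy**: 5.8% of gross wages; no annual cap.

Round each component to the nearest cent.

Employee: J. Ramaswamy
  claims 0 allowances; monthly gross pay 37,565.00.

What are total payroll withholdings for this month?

Canton Income Tax: taxable = 37,565.00
  2,212.00 + 22.75% × (37,565.00 − 18,000.00) = 2,212.00 + 22.75% × 19,565.00 = 6,663.04
Transit Levy: 6% × 37,565.00 = 2,253.90
Pension Levy: 5.8% × 37,565.00 = 2,178.77
Total: 6,663.04 + 2,253.90 + 2,178.77 = 11,095.71

11,095.71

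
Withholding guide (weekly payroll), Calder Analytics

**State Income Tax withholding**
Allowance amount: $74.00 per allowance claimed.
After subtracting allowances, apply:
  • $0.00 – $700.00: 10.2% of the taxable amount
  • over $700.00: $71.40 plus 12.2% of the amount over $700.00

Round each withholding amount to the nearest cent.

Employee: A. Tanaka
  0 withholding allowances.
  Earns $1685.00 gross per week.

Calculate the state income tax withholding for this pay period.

$191.57

State Income Tax: taxable = $1685.00
  $71.40 + 12.2% × ($1685.00 − $700.00) = $71.40 + 12.2% × $985.00 = $191.57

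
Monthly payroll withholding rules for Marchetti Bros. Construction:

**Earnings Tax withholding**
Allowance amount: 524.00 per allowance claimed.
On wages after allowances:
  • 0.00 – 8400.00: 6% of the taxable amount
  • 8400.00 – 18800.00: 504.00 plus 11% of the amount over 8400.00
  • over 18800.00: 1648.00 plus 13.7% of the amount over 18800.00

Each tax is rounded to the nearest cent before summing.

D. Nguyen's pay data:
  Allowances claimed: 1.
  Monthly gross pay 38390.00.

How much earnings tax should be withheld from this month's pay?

Earnings Tax: taxable = 38390.00 − 1×524.00 = 37866.00
  1648.00 + 13.7% × (37866.00 − 18800.00) = 1648.00 + 13.7% × 19066.00 = 4260.04

4260.04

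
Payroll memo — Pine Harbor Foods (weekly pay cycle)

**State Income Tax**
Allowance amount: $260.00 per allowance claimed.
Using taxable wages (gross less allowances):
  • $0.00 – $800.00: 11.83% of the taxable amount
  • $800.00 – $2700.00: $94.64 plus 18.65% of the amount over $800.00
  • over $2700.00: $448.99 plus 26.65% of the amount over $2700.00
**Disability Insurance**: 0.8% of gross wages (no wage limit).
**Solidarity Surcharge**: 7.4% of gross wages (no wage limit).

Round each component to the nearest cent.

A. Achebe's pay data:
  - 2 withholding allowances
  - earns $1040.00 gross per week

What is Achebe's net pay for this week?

State Income Tax: taxable = $1040.00 − 2×$260.00 = $520.00
  11.83% × $520.00 = $61.52
Disability Insurance: 0.8% × $1040.00 = $8.32
Solidarity Surcharge: 7.4% × $1040.00 = $76.96
Total withheld: $61.52 + $8.32 + $76.96 = $146.80
Net pay: $1040.00 − $146.80 = $893.20

$893.20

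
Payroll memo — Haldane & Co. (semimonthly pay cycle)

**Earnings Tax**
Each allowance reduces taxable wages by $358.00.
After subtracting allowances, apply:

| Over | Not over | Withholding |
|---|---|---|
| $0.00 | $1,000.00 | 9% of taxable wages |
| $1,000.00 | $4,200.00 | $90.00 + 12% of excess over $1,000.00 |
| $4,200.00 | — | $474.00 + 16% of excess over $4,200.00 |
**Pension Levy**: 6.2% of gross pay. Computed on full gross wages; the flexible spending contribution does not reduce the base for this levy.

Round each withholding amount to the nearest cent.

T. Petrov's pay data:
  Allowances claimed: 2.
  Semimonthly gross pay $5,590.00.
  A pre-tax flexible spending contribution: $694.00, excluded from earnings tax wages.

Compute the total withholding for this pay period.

$818.18

Earnings Tax: taxable = $5,590.00 − $694.00 − 2×$358.00 = $4,180.00
  $90.00 + 12% × ($4,180.00 − $1,000.00) = $90.00 + 12% × $3,180.00 = $471.60
Pension Levy: 6.2% × $5,590.00 = $346.58
Total: $471.60 + $346.58 = $818.18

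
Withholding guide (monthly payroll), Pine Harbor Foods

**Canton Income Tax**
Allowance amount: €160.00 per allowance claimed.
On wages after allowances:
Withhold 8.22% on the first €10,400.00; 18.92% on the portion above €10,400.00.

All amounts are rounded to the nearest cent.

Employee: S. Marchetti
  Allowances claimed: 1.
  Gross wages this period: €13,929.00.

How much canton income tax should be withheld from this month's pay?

Canton Income Tax: taxable = €13,929.00 − 1×€160.00 = €13,769.00
  €854.88 + 18.92% × (€13,769.00 − €10,400.00) = €854.88 + 18.92% × €3,369.00 = €1,492.29

€1,492.29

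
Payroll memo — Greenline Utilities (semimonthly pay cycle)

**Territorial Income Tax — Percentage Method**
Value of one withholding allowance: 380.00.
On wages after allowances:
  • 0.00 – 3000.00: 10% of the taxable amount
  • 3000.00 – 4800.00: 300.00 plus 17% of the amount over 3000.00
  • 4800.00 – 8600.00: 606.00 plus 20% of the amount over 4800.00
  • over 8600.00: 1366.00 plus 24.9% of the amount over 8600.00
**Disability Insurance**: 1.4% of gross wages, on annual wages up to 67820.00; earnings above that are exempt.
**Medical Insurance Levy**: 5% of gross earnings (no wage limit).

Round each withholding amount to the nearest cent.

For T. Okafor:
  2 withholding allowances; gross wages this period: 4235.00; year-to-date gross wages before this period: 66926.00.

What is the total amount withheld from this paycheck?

605.02

Territorial Income Tax: taxable = 4235.00 − 2×380.00 = 3475.00
  300.00 + 17% × (3475.00 − 3000.00) = 300.00 + 17% × 475.00 = 380.75
Disability Insurance: cap 67820.00 − YTD 66926.00 = 894.00 subject; 1.4% × 894.00 = 12.52
Medical Insurance Levy: 5% × 4235.00 = 211.75
Total: 380.75 + 12.52 + 211.75 = 605.02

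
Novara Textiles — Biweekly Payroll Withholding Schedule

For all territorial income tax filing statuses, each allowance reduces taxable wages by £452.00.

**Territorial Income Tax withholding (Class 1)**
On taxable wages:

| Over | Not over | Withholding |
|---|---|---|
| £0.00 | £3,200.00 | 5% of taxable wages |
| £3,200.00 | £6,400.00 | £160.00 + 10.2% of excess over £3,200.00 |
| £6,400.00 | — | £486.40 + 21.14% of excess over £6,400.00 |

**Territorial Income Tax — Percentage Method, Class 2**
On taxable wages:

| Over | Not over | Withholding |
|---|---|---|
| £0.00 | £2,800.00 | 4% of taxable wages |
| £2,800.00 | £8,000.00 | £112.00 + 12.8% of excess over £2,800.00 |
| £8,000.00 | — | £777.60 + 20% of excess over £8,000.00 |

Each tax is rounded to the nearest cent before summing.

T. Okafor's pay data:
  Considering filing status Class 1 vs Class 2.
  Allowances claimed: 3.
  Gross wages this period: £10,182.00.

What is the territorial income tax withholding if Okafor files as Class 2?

£942.80

Territorial Income Tax (Class 2): taxable = £10,182.00 − 3×£452.00 = £8,826.00
  £777.60 + 20% × (£8,826.00 − £8,000.00) = £777.60 + 20% × £826.00 = £942.80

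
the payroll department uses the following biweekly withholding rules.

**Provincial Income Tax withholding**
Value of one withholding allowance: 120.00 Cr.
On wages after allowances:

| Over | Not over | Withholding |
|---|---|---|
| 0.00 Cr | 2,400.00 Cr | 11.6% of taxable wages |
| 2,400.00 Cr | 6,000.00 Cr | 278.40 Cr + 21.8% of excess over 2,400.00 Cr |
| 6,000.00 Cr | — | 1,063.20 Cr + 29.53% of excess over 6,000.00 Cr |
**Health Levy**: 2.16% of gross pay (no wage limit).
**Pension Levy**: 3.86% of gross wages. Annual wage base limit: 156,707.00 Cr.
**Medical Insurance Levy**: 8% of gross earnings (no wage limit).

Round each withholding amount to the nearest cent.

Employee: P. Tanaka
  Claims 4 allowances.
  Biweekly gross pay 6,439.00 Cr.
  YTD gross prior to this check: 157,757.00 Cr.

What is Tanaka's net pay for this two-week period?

4,730.54 Cr

Provincial Income Tax: taxable = 6,439.00 Cr − 4×120.00 Cr = 5,959.00 Cr
  278.40 Cr + 21.8% × (5,959.00 Cr − 2,400.00 Cr) = 278.40 Cr + 21.8% × 3,559.00 Cr = 1,054.26 Cr
Health Levy: 2.16% × 6,439.00 Cr = 139.08 Cr
Pension Levy: YTD 157,757.00 Cr ≥ cap 156,707.00 Cr → 0.00 Cr
Medical Insurance Levy: 8% × 6,439.00 Cr = 515.12 Cr
Total withheld: 1,054.26 Cr + 139.08 Cr + 0.00 Cr + 515.12 Cr = 1,708.46 Cr
Net pay: 6,439.00 Cr − 1,708.46 Cr = 4,730.54 Cr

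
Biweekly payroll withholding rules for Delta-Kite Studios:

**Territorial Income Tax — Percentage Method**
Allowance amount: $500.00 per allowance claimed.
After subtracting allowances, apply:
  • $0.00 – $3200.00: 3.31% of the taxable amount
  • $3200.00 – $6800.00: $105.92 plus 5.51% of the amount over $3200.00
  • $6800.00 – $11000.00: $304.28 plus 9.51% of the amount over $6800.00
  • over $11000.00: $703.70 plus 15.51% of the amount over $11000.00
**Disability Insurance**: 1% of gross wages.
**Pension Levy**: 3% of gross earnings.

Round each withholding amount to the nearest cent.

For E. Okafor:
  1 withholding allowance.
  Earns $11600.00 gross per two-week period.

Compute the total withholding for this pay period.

Territorial Income Tax: taxable = $11600.00 − 1×$500.00 = $11100.00
  $703.70 + 15.51% × ($11100.00 − $11000.00) = $703.70 + 15.51% × $100.00 = $719.21
Disability Insurance: 1% × $11600.00 = $116.00
Pension Levy: 3% × $11600.00 = $348.00
Total: $719.21 + $116.00 + $348.00 = $1183.21

$1183.21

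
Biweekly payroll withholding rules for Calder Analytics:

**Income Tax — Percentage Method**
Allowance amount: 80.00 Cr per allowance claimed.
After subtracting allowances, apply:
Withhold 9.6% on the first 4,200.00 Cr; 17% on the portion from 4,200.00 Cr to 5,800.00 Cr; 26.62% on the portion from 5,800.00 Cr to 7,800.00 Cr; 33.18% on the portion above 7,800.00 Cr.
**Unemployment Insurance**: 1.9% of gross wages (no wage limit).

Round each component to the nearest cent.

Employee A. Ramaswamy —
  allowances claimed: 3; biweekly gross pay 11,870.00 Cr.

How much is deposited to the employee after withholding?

Income Tax: taxable = 11,870.00 Cr − 3×80.00 Cr = 11,630.00 Cr
  1,207.60 Cr + 33.18% × (11,630.00 Cr − 7,800.00 Cr) = 1,207.60 Cr + 33.18% × 3,830.00 Cr = 2,478.39 Cr
Unemployment Insurance: 1.9% × 11,870.00 Cr = 225.53 Cr
Total withheld: 2,478.39 Cr + 225.53 Cr = 2,703.92 Cr
Net pay: 11,870.00 Cr − 2,703.92 Cr = 9,166.08 Cr

9,166.08 Cr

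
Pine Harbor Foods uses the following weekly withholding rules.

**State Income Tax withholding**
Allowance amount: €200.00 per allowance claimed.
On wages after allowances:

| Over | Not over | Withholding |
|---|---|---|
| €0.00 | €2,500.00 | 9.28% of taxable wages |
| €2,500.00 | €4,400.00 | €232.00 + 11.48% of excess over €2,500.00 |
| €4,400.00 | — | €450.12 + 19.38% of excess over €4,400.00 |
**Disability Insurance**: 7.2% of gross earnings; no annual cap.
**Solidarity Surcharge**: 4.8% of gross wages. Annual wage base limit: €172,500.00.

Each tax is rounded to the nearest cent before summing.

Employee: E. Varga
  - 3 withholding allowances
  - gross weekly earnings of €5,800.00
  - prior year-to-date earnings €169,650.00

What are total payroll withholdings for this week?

State Income Tax: taxable = €5,800.00 − 3×€200.00 = €5,200.00
  €450.12 + 19.38% × (€5,200.00 − €4,400.00) = €450.12 + 19.38% × €800.00 = €605.16
Disability Insurance: 7.2% × €5,800.00 = €417.60
Solidarity Surcharge: cap €172,500.00 − YTD €169,650.00 = €2,850.00 subject; 4.8% × €2,850.00 = €136.80
Total: €605.16 + €417.60 + €136.80 = €1,159.56

€1,159.56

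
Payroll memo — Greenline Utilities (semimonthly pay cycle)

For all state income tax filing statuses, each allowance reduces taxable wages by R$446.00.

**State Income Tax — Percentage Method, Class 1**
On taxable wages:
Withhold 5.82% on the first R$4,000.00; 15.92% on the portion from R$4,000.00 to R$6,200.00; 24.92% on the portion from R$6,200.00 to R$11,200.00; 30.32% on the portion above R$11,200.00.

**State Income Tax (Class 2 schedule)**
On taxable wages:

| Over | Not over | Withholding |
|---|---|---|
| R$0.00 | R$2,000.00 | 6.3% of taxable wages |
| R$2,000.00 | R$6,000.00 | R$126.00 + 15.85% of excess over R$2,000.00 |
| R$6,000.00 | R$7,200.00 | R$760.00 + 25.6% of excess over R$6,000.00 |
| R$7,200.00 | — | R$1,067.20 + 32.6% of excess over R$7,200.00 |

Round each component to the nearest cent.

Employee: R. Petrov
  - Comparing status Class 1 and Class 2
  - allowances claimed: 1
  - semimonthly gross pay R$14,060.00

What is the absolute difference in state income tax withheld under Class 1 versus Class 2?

R$597.20

State Income Tax (Class 1): taxable = R$14,060.00 − 1×R$446.00 = R$13,614.00
  R$1,829.04 + 30.32% × (R$13,614.00 − R$11,200.00) = R$1,829.04 + 30.32% × R$2,414.00 = R$2,560.96
State Income Tax (Class 2): taxable = R$14,060.00 − 1×R$446.00 = R$13,614.00
  R$1,067.20 + 32.6% × (R$13,614.00 − R$7,200.00) = R$1,067.20 + 32.6% × R$6,414.00 = R$3,158.16
Difference: |R$2,560.96 − R$3,158.16| = R$597.20 (higher under Class 2)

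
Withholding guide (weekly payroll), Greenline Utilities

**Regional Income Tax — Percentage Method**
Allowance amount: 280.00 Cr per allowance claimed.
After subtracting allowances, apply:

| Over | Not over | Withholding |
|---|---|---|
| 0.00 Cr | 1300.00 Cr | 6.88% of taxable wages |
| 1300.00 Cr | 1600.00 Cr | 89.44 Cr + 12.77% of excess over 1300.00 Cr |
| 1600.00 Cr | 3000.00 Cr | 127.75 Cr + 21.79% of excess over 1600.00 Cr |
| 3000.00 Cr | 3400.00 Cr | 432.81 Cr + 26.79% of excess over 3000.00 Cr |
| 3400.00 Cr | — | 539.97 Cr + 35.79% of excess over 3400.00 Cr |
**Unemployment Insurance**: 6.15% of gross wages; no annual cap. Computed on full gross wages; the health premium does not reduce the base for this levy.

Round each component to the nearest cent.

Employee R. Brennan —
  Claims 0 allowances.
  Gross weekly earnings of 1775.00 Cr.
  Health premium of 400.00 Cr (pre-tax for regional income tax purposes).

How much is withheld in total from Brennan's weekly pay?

Regional Income Tax: taxable = 1775.00 Cr − 400.00 Cr = 1375.00 Cr
  89.44 Cr + 12.77% × (1375.00 Cr − 1300.00 Cr) = 89.44 Cr + 12.77% × 75.00 Cr = 99.02 Cr
Unemployment Insurance: 6.15% × 1775.00 Cr = 109.16 Cr
Total: 99.02 Cr + 109.16 Cr = 208.18 Cr

208.18 Cr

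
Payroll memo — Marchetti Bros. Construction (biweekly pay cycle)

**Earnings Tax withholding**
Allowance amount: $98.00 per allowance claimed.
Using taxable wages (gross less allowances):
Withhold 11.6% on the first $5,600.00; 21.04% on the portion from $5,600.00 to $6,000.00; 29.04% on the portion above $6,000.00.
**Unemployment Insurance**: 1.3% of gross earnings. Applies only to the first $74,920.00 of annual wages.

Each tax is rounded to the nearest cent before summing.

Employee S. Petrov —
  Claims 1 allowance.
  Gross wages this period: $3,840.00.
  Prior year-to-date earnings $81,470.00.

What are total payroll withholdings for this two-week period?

Earnings Tax: taxable = $3,840.00 − 1×$98.00 = $3,742.00
  11.6% × $3,742.00 = $434.07
Unemployment Insurance: YTD $81,470.00 ≥ cap $74,920.00 → $0.00
Total: $434.07 + $0.00 = $434.07

$434.07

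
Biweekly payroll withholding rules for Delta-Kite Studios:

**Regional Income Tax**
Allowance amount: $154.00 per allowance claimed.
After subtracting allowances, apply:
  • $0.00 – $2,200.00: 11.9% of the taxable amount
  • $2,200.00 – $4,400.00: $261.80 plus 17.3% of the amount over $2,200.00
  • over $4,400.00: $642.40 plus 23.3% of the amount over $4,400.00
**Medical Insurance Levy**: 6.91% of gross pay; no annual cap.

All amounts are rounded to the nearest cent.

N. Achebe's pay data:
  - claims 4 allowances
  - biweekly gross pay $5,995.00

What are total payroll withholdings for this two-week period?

Regional Income Tax: taxable = $5,995.00 − 4×$154.00 = $5,379.00
  $642.40 + 23.3% × ($5,379.00 − $4,400.00) = $642.40 + 23.3% × $979.00 = $870.51
Medical Insurance Levy: 6.91% × $5,995.00 = $414.25
Total: $870.51 + $414.25 = $1,284.76

$1,284.76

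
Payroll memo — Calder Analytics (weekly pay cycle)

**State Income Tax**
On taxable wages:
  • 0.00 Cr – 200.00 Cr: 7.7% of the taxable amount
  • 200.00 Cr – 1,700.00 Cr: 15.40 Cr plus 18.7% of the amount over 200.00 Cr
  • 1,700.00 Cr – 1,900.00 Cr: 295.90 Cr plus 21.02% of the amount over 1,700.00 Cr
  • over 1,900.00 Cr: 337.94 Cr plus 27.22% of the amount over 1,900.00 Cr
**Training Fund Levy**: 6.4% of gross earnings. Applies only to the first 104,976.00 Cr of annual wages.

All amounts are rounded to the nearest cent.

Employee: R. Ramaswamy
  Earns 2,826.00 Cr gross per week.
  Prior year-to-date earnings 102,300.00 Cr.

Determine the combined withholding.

State Income Tax: taxable = 2,826.00 Cr
  337.94 Cr + 27.22% × (2,826.00 Cr − 1,900.00 Cr) = 337.94 Cr + 27.22% × 926.00 Cr = 590.00 Cr
Training Fund Levy: cap 104,976.00 Cr − YTD 102,300.00 Cr = 2,676.00 Cr subject; 6.4% × 2,676.00 Cr = 171.26 Cr
Total: 590.00 Cr + 171.26 Cr = 761.26 Cr

761.26 Cr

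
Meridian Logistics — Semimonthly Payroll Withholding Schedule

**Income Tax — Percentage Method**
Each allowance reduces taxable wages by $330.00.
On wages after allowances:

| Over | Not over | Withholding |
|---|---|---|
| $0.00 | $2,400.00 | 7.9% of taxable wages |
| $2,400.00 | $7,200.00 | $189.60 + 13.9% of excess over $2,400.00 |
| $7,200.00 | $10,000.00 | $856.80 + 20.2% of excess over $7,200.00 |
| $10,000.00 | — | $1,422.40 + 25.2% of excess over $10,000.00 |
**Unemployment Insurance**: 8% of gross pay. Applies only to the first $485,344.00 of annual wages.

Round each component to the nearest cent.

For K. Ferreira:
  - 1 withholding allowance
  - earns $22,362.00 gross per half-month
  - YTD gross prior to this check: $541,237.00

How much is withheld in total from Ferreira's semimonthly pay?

$4,454.46

Income Tax: taxable = $22,362.00 − 1×$330.00 = $22,032.00
  $1,422.40 + 25.2% × ($22,032.00 − $10,000.00) = $1,422.40 + 25.2% × $12,032.00 = $4,454.46
Unemployment Insurance: YTD $541,237.00 ≥ cap $485,344.00 → $0.00
Total: $4,454.46 + $0.00 = $4,454.46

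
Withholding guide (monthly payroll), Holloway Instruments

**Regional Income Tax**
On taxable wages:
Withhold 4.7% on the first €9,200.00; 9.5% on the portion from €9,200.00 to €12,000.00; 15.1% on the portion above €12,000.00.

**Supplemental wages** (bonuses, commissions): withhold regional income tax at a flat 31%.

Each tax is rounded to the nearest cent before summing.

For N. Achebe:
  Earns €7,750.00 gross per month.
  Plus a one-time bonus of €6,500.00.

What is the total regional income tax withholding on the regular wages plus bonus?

Regional Income Tax: taxable = €7,750.00
  4.7% × €7,750.00 = €364.25
Supplemental (31% flat on bonus): 31% × €6,500.00 = €2,015.00
Total regional income tax: €364.25 + €2,015.00 = €2,379.25

€2,379.25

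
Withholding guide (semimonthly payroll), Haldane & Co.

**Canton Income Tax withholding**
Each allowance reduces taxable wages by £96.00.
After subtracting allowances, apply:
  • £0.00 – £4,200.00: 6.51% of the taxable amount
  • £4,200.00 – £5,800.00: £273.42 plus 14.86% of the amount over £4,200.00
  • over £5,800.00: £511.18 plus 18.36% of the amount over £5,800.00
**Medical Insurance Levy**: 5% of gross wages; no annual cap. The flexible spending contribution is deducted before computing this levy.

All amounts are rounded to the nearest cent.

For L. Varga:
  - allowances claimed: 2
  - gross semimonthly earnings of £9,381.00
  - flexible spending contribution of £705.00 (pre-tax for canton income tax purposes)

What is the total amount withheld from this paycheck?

Canton Income Tax: taxable = £9,381.00 − £705.00 − 2×£96.00 = £8,484.00
  £511.18 + 18.36% × (£8,484.00 − £5,800.00) = £511.18 + 18.36% × £2,684.00 = £1,003.96
Medical Insurance Levy: 5% × £8,676.00 = £433.80
Total: £1,003.96 + £433.80 = £1,437.76

£1,437.76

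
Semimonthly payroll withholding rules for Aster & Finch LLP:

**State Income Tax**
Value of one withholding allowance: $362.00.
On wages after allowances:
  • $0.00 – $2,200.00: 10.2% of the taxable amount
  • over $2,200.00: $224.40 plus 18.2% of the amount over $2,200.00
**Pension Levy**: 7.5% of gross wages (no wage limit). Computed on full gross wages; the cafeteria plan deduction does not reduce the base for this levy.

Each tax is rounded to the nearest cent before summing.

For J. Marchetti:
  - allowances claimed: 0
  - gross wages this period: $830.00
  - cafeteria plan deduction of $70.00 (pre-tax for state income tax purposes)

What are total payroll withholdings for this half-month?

$139.77

State Income Tax: taxable = $830.00 − $70.00 = $760.00
  10.2% × $760.00 = $77.52
Pension Levy: 7.5% × $830.00 = $62.25
Total: $77.52 + $62.25 = $139.77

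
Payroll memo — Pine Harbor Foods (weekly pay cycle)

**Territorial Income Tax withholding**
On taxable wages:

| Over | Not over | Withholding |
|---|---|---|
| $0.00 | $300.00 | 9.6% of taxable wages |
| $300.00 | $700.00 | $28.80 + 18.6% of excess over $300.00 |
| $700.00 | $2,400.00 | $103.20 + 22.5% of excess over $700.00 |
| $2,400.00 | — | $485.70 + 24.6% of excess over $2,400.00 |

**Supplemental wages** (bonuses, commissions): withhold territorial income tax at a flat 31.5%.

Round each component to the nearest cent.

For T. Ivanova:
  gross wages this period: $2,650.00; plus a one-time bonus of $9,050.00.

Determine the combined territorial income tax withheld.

Territorial Income Tax: taxable = $2,650.00
  $485.70 + 24.6% × ($2,650.00 − $2,400.00) = $485.70 + 24.6% × $250.00 = $547.20
Supplemental (31.5% flat on bonus): 31.5% × $9,050.00 = $2,850.75
Total territorial income tax: $547.20 + $2,850.75 = $3,397.95

$3,397.95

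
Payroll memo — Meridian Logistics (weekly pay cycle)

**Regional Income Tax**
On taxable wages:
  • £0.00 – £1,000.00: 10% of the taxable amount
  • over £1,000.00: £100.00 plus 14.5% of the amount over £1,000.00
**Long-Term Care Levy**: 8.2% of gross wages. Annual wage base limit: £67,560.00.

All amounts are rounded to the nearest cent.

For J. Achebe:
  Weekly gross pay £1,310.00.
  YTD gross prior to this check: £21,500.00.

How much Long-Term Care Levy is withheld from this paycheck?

£107.42

Long-Term Care Levy: 8.2% × £1,310.00 = £107.42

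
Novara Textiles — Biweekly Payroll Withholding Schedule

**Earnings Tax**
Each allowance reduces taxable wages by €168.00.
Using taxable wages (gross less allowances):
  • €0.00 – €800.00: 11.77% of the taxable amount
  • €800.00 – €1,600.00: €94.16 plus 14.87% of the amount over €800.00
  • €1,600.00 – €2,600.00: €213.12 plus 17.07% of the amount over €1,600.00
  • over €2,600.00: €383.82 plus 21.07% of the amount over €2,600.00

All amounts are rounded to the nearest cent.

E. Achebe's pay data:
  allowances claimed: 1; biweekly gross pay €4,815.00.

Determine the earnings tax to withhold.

Earnings Tax: taxable = €4,815.00 − 1×€168.00 = €4,647.00
  €383.82 + 21.07% × (€4,647.00 − €2,600.00) = €383.82 + 21.07% × €2,047.00 = €815.12

€815.12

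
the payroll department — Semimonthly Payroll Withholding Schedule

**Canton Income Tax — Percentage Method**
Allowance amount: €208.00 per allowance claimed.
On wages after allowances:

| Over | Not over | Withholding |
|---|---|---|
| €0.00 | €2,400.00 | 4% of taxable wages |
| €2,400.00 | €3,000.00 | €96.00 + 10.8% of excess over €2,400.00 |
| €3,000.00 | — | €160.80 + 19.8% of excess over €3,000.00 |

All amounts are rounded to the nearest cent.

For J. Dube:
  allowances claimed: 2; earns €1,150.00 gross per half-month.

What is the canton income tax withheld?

Canton Income Tax: taxable = €1,150.00 − 2×€208.00 = €734.00
  4% × €734.00 = €29.36

€29.36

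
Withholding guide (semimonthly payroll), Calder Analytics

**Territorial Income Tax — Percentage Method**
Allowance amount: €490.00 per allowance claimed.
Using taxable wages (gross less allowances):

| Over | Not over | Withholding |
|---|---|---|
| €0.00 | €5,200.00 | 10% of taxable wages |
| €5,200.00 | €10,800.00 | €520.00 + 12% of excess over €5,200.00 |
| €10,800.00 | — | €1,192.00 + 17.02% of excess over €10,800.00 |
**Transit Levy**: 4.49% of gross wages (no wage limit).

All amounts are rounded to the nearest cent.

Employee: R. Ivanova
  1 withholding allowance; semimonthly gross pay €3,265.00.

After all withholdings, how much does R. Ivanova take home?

Territorial Income Tax: taxable = €3,265.00 − 1×€490.00 = €2,775.00
  10% × €2,775.00 = €277.50
Transit Levy: 4.49% × €3,265.00 = €146.60
Total withheld: €277.50 + €146.60 = €424.10
Net pay: €3,265.00 − €424.10 = €2,840.90

€2,840.90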